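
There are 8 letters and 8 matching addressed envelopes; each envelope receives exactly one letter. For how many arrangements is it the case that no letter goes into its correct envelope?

14833

The number of derangements of 8 is !8 = Σ_{k=0}^{8} (-1)^k·8!/k!
= 8! - 8!/1! + 8!/2! - 8!/3! + 8!/4! - 8!/5! + 8!/6! - 8!/7! + 8!/8!
= 40320 - 40320 + 20160 - 6720 + 1680 - 336 + 56 - 8 + 1
= 14833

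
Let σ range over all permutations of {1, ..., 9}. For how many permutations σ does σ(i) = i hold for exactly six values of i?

168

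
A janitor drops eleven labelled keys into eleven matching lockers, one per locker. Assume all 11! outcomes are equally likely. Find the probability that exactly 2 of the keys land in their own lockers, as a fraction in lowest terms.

Favorable outcomes: C(11,2)·!9 = 55·133496 = 7342280.
Total outcomes: 11! = 39916800.
Probability = 7342280/39916800 = 16687/90720.

16687/90720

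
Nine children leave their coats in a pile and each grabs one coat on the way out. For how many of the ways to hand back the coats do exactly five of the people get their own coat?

1134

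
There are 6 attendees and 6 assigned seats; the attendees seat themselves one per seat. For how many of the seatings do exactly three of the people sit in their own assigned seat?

40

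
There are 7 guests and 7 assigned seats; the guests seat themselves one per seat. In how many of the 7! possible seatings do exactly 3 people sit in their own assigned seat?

Choose which 3 of the 7 are fixed: C(7,3) = 35.
The other 4 form a derangement: !4 = 9.
Total: 35 × 9 = 315.

315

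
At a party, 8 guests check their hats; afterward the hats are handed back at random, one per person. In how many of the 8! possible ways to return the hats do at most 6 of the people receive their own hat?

Sum C(8,i)·!(8-i) for i = 0..6:
  i=0: C(8,0)·!8 = 1·14833 = 14833
  i=1: C(8,1)·!7 = 8·1854 = 14832
  i=2: C(8,2)·!6 = 28·265 = 7420
  i=3: C(8,3)·!5 = 56·44 = 2464
  i=4: C(8,4)·!4 = 70·9 = 630
  i=5: C(8,5)·!3 = 56·2 = 112
  i=6: C(8,6)·!2 = 28·1 = 28
Total = 40319.

40319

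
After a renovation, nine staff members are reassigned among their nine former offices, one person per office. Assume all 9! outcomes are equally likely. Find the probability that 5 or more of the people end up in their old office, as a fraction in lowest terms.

1339/362880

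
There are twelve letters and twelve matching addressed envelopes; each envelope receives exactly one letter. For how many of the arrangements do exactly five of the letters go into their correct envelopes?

1468368

Pick the 5 fixed positions: C(12,5) = 792 ways.
The other 7 form a derangement: !7 = 1854.
Total: 792 × 1854 = 1468368.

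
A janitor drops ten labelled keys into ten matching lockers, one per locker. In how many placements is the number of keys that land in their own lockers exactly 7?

Choose which 7 of the 10 are fixed: C(10,7) = 120.
The remaining 3 must be deranged: !3 = 2.
Total: 120 × 2 = 240.

240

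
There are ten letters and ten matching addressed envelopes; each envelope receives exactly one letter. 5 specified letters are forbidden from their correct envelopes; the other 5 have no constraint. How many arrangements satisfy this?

2170680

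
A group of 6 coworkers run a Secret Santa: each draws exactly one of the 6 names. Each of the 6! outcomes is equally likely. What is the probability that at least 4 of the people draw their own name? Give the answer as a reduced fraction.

1/45

Favorable outcomes: Σ_{i≥4} C(6,i)·!(6-i) = 15·1 + 6·0 + 1·1 = 16.
Total outcomes: 6! = 720.
Probability = 16/720 = 1/45.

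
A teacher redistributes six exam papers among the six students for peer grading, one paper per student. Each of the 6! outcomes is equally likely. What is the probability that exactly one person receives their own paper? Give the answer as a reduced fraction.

Favorable outcomes: C(6,1)·!5 = 6·44 = 264.
Total outcomes: 6! = 720.
Probability = 264/720 = 11/30.

11/30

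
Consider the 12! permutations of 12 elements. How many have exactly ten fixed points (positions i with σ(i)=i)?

Choose which 10 of the 12 are fixed: C(12,10) = 66.
The other 2 form a derangement: !2 = 1.
Total: 66 × 1 = 66.

66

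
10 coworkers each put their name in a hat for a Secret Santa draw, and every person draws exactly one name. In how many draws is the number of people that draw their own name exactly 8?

45

Choose which 8 of the 10 are fixed: C(10,8) = 45.
The remaining 2 must be deranged: !2 = 1.
Total: 45 × 1 = 45.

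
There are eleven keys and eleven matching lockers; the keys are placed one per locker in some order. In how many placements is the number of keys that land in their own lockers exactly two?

7342280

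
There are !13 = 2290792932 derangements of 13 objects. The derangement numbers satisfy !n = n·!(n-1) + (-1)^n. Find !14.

!14 = 14·2290792932 + 1 = 32071101049.

32071101049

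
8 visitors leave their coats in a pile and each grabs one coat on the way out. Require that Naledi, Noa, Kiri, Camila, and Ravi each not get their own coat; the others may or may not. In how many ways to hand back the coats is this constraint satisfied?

21234

Inclusion-exclusion on the 5 forbidden self-matches:
Σ_{j=0}^{5} (-1)^j C(5,j)(8-j)!
= C(5,0)·8! - C(5,1)·7! + C(5,2)·6! - C(5,3)·5! + C(5,4)·4! - C(5,5)·3!
= 40320 - 25200 + 7200 - 1200 + 120 - 6
= 21234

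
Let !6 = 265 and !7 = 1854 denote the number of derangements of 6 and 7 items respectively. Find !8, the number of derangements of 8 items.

14833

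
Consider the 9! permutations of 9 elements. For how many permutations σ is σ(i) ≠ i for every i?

The subfactorial !9 = [9!/e] (nearest integer).
9! = 362880, and 362880/e ≈ 133496.09, so !9 = 133496.

133496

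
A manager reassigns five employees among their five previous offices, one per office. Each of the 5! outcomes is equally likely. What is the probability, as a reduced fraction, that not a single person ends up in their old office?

Favorable outcomes: !5 = 44.
Total outcomes: 5! = 120.
Probability = 44/120 = 11/30.

11/30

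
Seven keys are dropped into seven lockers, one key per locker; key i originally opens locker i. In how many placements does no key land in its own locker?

1854

Recurrence: !7 = 7·!6 + (-1)^7.
!7 = 7·265 - 1 = 1854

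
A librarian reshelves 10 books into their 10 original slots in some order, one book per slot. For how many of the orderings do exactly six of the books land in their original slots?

1890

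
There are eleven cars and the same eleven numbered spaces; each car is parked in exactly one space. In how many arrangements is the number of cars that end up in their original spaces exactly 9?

Choose which 9 of the 11 are fixed: C(11,9) = 55.
The other 2 form a derangement: !2 = 1.
Total: 55 × 1 = 55.

55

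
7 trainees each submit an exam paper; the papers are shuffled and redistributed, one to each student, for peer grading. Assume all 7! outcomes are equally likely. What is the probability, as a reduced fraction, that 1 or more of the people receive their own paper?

177/280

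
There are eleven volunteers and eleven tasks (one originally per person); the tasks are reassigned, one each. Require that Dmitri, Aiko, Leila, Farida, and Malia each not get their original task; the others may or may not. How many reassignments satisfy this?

Let A_j be the event that the j-th constrained one is fixed. By inclusion-exclusion over the 5 events:
Σ_{j=0}^{5} (-1)^j C(5,j)(11-j)!
= C(5,0)·11! - C(5,1)·10! + C(5,2)·9! - C(5,3)·8! + C(5,4)·7! - C(5,5)·6!
= 39916800 - 18144000 + 3628800 - 403200 + 25200 - 720
= 25022880

25022880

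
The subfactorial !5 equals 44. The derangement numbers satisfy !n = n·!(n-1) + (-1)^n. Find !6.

265

!6 = 6·44 + 1 = 265.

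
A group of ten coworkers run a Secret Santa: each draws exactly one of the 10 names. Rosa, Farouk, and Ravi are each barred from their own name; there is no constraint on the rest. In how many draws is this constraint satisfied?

2656080

Let A_j be the event that the j-th constrained one is fixed. By inclusion-exclusion over the 3 events:
Σ_{j=0}^{3} (-1)^j C(3,j)(10-j)!
= C(3,0)·10! - C(3,1)·9! + C(3,2)·8! - C(3,3)·7!
= 3628800 - 1088640 + 120960 - 5040
= 2656080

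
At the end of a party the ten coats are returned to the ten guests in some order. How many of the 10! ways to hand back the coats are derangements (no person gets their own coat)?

The number of derangements of 10 is !10 = Σ_{k=0}^{10} (-1)^k·10!/k!
= 10! - 10!/1! + 10!/2! - 10!/3! + 10!/4! - 10!/5! + 10!/6! - 10!/7! + 10!/8! - 10!/9! + 10!/10!
= 3628800 - 3628800 + 1814400 - 604800 + 151200 - 30240 + 5040 - 720 + 90 - 10 + 1
= 1334961

1334961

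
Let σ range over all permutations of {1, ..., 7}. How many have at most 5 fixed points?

5039

# with exactly i fixed is C(7,i)·!(7-i); sum over i=0..5:
  i=0: C(7,0)·!7 = 1·1854 = 1854
  i=1: C(7,1)·!6 = 7·265 = 1855
  i=2: C(7,2)·!5 = 21·44 = 924
  i=3: C(7,3)·!4 = 35·9 = 315
  i=4: C(7,4)·!3 = 35·2 = 70
  i=5: C(7,5)·!2 = 21·1 = 21
Total = 5039.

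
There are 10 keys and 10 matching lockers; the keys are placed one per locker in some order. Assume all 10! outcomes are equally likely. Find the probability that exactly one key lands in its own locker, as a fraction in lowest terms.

16687/45360

Favorable outcomes: C(10,1)·!9 = 10·133496 = 1334960.
Total outcomes: 10! = 3628800.
Probability = 1334960/3628800 = 16687/45360.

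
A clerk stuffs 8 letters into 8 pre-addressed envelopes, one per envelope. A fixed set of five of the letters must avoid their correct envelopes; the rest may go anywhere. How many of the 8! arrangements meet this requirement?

21234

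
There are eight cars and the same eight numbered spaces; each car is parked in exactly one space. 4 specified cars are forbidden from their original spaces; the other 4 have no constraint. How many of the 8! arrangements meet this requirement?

24024

Let A_j be the event that the j-th constrained one is fixed. By inclusion-exclusion over the 4 events:
Σ_{j=0}^{4} (-1)^j C(4,j)(8-j)!
= C(4,0)·8! - C(4,1)·7! + C(4,2)·6! - C(4,3)·5! + C(4,4)·4!
= 40320 - 20160 + 4320 - 480 + 24
= 24024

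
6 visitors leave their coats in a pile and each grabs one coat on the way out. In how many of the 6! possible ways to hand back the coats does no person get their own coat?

!6 is the nearest integer to 6!/e.
6! = 720, and 720/e ≈ 264.87, so !6 = 265.

265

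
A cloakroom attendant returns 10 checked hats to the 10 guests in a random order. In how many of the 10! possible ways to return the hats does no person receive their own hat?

1334961

The number of derangements of 10 is !10 = Σ_{k=0}^{10} (-1)^k·10!/k!
= 10! - 10!/1! + 10!/2! - 10!/3! + 10!/4! - 10!/5! + 10!/6! - 10!/7! + 10!/8! - 10!/9! + 10!/10!
= 3628800 - 3628800 + 1814400 - 604800 + 151200 - 30240 + 5040 - 720 + 90 - 10 + 1
= 1334961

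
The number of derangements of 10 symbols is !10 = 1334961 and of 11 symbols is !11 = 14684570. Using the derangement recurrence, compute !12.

!12 = (12-1)·(!11 + !10) = 11·(14684570 + 1334961) = 11·16019531 = 176214841.

176214841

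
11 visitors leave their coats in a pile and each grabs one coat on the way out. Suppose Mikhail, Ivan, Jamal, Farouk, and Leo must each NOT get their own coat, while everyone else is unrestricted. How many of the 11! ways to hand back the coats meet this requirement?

25022880

Let A_j be the event that the j-th constrained one is fixed. By inclusion-exclusion over the 5 events:
Σ_{j=0}^{5} (-1)^j C(5,j)(11-j)!
= C(5,0)·11! - C(5,1)·10! + C(5,2)·9! - C(5,3)·8! + C(5,4)·7! - C(5,5)·6!
= 39916800 - 18144000 + 3628800 - 403200 + 25200 - 720
= 25022880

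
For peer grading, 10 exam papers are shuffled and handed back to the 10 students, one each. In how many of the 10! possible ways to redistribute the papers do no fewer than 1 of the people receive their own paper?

# with exactly i fixed is C(10,i)·!(10-i); sum over i=1..10:
  i=1: C(10,1)·!9 = 10·133496 = 1334960
  i=2: C(10,2)·!8 = 45·14833 = 667485
  i=3: C(10,3)·!7 = 120·1854 = 222480
  i=4: C(10,4)·!6 = 210·265 = 55650
  i=5: C(10,5)·!5 = 252·44 = 11088
  i=6: C(10,6)·!4 = 210·9 = 1890
  i=7: C(10,7)·!3 = 120·2 = 240
  i=8: C(10,8)·!2 = 45·1 = 45
  i=9: C(10,9)·!1 = 10·0 = 0
  i=10: C(10,10)·!0 = 1·1 = 1
Total = 2293839.

2293839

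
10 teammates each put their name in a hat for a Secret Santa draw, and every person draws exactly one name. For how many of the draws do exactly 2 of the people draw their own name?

Pick the 2 fixed positions: C(10,2) = 45 ways.
The remaining 8 must be deranged: !8 = 14833.
Total: 45 × 14833 = 667485.

667485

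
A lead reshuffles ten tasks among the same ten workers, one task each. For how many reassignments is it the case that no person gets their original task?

!10 is the nearest integer to 10!/e.
10! = 3628800, and 3628800/e ≈ 1334960.92, so !10 = 1334961.

1334961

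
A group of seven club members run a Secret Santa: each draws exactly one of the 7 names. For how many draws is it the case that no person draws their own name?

1854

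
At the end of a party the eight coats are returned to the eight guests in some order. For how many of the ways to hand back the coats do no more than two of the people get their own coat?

37085

Sum C(8,i)·!(8-i) for i = 0..2:
  i=0: C(8,0)·!8 = 1·14833 = 14833
  i=1: C(8,1)·!7 = 8·1854 = 14832
  i=2: C(8,2)·!6 = 28·265 = 7420
Total = 37085.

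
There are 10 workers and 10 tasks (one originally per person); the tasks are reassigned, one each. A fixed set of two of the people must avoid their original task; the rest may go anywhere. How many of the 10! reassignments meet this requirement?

2943360

Inclusion-exclusion on the 2 forbidden self-matches:
Σ_{j=0}^{2} (-1)^j C(2,j)(10-j)!
= C(2,0)·10! - C(2,1)·9! + C(2,2)·8!
= 3628800 - 725760 + 40320
= 2943360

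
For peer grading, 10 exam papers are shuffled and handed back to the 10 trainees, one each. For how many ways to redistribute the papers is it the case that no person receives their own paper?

1334961

!10 is the nearest integer to 10!/e.
10! = 3628800, and 3628800/e ≈ 1334960.92, so !10 = 1334961.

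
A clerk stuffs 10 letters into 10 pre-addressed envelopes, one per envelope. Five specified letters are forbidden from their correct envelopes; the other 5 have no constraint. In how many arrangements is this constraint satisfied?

Inclusion-exclusion on the 5 forbidden self-matches:
Σ_{j=0}^{5} (-1)^j C(5,j)(10-j)!
= C(5,0)·10! - C(5,1)·9! + C(5,2)·8! - C(5,3)·7! + C(5,4)·6! - C(5,5)·5!
= 3628800 - 1814400 + 403200 - 50400 + 3600 - 120
= 2170680

2170680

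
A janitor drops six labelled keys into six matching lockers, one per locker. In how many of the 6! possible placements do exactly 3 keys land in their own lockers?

Pick the 3 fixed positions: C(6,3) = 20 ways.
The remaining 3 must be deranged: !3 = 2.
Total: 20 × 2 = 40.

40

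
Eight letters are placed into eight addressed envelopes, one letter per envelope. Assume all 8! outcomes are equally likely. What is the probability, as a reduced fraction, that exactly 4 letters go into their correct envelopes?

Favorable outcomes: C(8,4)·!4 = 70·9 = 630.
Total outcomes: 8! = 40320.
Probability = 630/40320 = 1/64.

1/64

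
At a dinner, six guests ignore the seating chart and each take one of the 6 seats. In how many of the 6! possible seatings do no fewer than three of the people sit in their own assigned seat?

# with exactly i fixed is C(6,i)·!(6-i); sum over i=3..6:
  i=3: C(6,3)·!3 = 20·2 = 40
  i=4: C(6,4)·!2 = 15·1 = 15
  i=5: C(6,5)·!1 = 6·0 = 0
  i=6: C(6,6)·!0 = 1·1 = 1
Total = 56.

56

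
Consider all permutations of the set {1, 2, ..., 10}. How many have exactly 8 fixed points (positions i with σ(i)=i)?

45

Pick the 8 fixed positions: C(10,8) = 45 ways.
The other 2 form a derangement: !2 = 1.
Total: 45 × 1 = 45.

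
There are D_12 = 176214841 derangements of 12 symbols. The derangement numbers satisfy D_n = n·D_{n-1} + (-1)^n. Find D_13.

2290792932

D_13 = 13·176214841 - 1 = 2290792932.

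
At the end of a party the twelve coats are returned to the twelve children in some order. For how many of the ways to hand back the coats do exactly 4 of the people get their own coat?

7342335

Choose which 4 of the 12 are fixed: C(12,4) = 495.
The other 8 form a derangement: !8 = 14833.
Total: 495 × 14833 = 7342335.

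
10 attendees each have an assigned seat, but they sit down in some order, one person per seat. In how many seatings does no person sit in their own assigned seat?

The subfactorial !10 = [10!/e] (nearest integer).
10! = 3628800, and 3628800/e ≈ 1334960.92, so !10 = 1334961.

1334961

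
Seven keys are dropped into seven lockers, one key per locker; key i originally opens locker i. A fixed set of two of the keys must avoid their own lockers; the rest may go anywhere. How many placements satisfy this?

Let A_j be the event that the j-th constrained one is fixed. By inclusion-exclusion over the 2 events:
Σ_{j=0}^{2} (-1)^j C(2,j)(7-j)!
= C(2,0)·7! - C(2,1)·6! + C(2,2)·5!
= 5040 - 1440 + 120
= 3720

3720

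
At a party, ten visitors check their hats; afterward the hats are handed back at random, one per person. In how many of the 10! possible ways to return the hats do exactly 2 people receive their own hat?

667485

Choose which 2 of the 10 are fixed: C(10,2) = 45.
The remaining 8 must be deranged: !8 = 14833.
Total: 45 × 14833 = 667485.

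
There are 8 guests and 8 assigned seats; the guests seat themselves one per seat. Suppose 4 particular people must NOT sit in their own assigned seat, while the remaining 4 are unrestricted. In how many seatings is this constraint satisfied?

24024

Let A_j be the event that the j-th constrained one is fixed. By inclusion-exclusion over the 4 events:
Σ_{j=0}^{4} (-1)^j C(4,j)(8-j)!
= C(4,0)·8! - C(4,1)·7! + C(4,2)·6! - C(4,3)·5! + C(4,4)·4!
= 40320 - 20160 + 4320 - 480 + 24
= 24024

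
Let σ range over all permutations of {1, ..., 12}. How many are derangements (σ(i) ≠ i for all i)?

176214841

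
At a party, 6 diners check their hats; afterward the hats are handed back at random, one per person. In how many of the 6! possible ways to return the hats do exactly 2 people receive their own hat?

Pick the 2 fixed positions: C(6,2) = 15 ways.
The other 4 form a derangement: !4 = 9.
Total: 15 × 9 = 135.

135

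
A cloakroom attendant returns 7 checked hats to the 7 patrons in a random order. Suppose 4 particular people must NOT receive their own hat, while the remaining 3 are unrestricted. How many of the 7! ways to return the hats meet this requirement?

2790

Inclusion-exclusion on the 4 forbidden self-matches:
Σ_{j=0}^{4} (-1)^j C(4,j)(7-j)!
= C(4,0)·7! - C(4,1)·6! + C(4,2)·5! - C(4,3)·4! + C(4,4)·3!
= 5040 - 2880 + 720 - 96 + 6
= 2790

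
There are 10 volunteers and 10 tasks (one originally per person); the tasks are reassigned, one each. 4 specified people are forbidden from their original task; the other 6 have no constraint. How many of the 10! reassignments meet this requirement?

2399760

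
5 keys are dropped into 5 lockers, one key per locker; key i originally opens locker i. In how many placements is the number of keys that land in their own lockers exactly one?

Pick the single fixed position: C(5,1) = 5 ways.
The remaining 4 must be deranged: !4 = 9.
Total: 5 × 9 = 45.

45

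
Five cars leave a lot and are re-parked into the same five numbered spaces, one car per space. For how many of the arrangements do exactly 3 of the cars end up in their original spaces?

10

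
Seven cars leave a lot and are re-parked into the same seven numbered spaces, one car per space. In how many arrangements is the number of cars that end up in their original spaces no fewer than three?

# with exactly i fixed is C(7,i)·!(7-i); sum over i=3..7:
  i=3: C(7,3)·!4 = 35·9 = 315
  i=4: C(7,4)·!3 = 35·2 = 70
  i=5: C(7,5)·!2 = 21·1 = 21
  i=6: C(7,6)·!1 = 7·0 = 0
  i=7: C(7,7)·!0 = 1·1 = 1
Total = 407.

407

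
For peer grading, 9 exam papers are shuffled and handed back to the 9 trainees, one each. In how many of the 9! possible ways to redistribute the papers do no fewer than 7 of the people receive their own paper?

# with exactly i fixed is C(9,i)·!(9-i); sum over i=7..9:
  i=7: C(9,7)·!2 = 36·1 = 36
  i=8: C(9,8)·!1 = 9·0 = 0
  i=9: C(9,9)·!0 = 1·1 = 1
Total = 37.

37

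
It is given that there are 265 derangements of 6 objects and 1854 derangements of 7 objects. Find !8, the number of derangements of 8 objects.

14833

!8 = (8-1)·(!7 + !6) = 7·(1854 + 265) = 7·2119 = 14833.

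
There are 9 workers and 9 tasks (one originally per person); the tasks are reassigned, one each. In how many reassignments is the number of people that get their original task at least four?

6883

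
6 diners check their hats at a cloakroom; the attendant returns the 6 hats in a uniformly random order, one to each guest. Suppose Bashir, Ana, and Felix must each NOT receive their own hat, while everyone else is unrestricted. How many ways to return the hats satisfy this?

426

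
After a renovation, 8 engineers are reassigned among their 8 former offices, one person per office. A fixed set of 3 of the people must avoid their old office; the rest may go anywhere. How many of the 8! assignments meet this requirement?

Inclusion-exclusion on the 3 forbidden self-matches:
Σ_{j=0}^{3} (-1)^j C(3,j)(8-j)!
= C(3,0)·8! - C(3,1)·7! + C(3,2)·6! - C(3,3)·5!
= 40320 - 15120 + 2160 - 120
= 27240

27240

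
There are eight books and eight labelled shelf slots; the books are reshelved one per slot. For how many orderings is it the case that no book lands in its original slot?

14833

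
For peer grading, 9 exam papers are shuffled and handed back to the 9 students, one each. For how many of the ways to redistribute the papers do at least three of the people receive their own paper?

# with exactly i fixed is C(9,i)·!(9-i); sum over i=3..9:
  i=3: C(9,3)·!6 = 84·265 = 22260
  i=4: C(9,4)·!5 = 126·44 = 5544
  i=5: C(9,5)·!4 = 126·9 = 1134
  i=6: C(9,6)·!3 = 84·2 = 168
  i=7: C(9,7)·!2 = 36·1 = 36
  i=8: C(9,8)·!1 = 9·0 = 0
  i=9: C(9,9)·!0 = 1·1 = 1
Total = 29143.

29143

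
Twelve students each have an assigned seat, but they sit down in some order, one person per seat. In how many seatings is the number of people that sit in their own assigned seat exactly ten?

Pick the 10 fixed positions: C(12,10) = 66 ways.
The other 2 form a derangement: !2 = 1.
Total: 66 × 1 = 66.

66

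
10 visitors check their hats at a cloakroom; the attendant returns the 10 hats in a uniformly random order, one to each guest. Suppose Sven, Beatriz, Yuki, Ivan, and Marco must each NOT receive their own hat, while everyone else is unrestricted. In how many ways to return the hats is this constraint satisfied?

Inclusion-exclusion on the 5 forbidden self-matches:
Σ_{j=0}^{5} (-1)^j C(5,j)(10-j)!
= C(5,0)·10! - C(5,1)·9! + C(5,2)·8! - C(5,3)·7! + C(5,4)·6! - C(5,5)·5!
= 3628800 - 1814400 + 403200 - 50400 + 3600 - 120
= 2170680

2170680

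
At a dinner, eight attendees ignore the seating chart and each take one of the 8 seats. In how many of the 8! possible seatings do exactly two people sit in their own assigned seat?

7420

Choose which 2 of the 8 are fixed: C(8,2) = 28.
The remaining 6 must be deranged: !6 = 265.
Total: 28 × 265 = 7420.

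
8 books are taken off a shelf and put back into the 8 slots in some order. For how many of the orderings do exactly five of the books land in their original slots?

112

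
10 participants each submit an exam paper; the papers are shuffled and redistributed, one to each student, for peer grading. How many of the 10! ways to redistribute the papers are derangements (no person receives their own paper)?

1334961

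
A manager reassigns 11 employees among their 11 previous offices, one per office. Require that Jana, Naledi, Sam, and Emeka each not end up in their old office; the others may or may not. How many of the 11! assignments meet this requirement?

Inclusion-exclusion on the 4 forbidden self-matches:
Σ_{j=0}^{4} (-1)^j C(4,j)(11-j)!
= C(4,0)·11! - C(4,1)·10! + C(4,2)·9! - C(4,3)·8! + C(4,4)·7!
= 39916800 - 14515200 + 2177280 - 161280 + 5040
= 27422640

27422640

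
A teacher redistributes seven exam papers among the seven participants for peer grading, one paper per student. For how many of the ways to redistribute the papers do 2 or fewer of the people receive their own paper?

4633

Sum C(7,i)·!(7-i) for i = 0..2:
  i=0: C(7,0)·!7 = 1·1854 = 1854
  i=1: C(7,1)·!6 = 7·265 = 1855
  i=2: C(7,2)·!5 = 21·44 = 924
Total = 4633.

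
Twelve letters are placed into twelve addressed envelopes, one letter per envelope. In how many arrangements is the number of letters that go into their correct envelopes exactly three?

29369120

Pick the 3 fixed positions: C(12,3) = 220 ways.
The other 9 form a derangement: !9 = 133496.
Total: 220 × 133496 = 29369120.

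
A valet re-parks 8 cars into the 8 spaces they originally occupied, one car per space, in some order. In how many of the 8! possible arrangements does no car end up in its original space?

14833

Recurrence: !8 = 7·(!7 + !6).
!8 = 7·(1854 + 265) = 7·2119 = 14833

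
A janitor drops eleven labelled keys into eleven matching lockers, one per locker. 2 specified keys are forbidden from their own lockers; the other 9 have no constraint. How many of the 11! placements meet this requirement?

Let A_j be the event that the j-th constrained one is fixed. By inclusion-exclusion over the 2 events:
Σ_{j=0}^{2} (-1)^j C(2,j)(11-j)!
= C(2,0)·11! - C(2,1)·10! + C(2,2)·9!
= 39916800 - 7257600 + 362880
= 33022080

33022080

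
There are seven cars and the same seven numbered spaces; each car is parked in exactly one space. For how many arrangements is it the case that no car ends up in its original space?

Use !n = n·!(n-1) + (-1)^n.
!7 = 7·265 - 1 = 1854

1854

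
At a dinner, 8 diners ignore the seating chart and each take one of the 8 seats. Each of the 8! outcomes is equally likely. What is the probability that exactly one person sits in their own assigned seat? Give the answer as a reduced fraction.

Favorable outcomes: C(8,1)·!7 = 8·1854 = 14832.
Total outcomes: 8! = 40320.
Probability = 14832/40320 = 103/280.

103/280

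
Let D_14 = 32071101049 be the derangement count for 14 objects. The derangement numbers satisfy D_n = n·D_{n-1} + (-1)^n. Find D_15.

D_15 = 15·32071101049 - 1 = 481066515734.

481066515734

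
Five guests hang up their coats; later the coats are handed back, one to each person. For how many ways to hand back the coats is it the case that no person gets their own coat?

!5 is the nearest integer to 5!/e.
5! = 120, and 120/e ≈ 44.15, so !5 = 44.

44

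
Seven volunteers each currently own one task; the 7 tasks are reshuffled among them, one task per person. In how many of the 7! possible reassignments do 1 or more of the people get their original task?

# with exactly i fixed is C(7,i)·!(7-i); sum over i=1..7:
  i=1: C(7,1)·!6 = 7·265 = 1855
  i=2: C(7,2)·!5 = 21·44 = 924
  i=3: C(7,3)·!4 = 35·9 = 315
  i=4: C(7,4)·!3 = 35·2 = 70
  i=5: C(7,5)·!2 = 21·1 = 21
  i=6: C(7,6)·!1 = 7·0 = 0
  i=7: C(7,7)·!0 = 1·1 = 1
Total = 3186.

3186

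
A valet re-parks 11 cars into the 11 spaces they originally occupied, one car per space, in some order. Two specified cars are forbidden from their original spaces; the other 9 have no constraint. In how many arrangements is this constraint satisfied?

33022080

Inclusion-exclusion on the 2 forbidden self-matches:
Σ_{j=0}^{2} (-1)^j C(2,j)(11-j)!
= C(2,0)·11! - C(2,1)·10! + C(2,2)·9!
= 39916800 - 7257600 + 362880
= 33022080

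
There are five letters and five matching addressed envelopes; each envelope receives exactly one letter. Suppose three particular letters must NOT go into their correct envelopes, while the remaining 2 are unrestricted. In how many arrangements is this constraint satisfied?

64

Inclusion-exclusion on the 3 forbidden self-matches:
Σ_{j=0}^{3} (-1)^j C(3,j)(5-j)!
= C(3,0)·5! - C(3,1)·4! + C(3,2)·3! - C(3,3)·2!
= 120 - 72 + 18 - 2
= 64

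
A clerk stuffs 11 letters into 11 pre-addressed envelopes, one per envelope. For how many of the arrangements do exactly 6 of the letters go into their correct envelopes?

20328

Choose which 6 of the 11 are fixed: C(11,6) = 462.
The other 5 form a derangement: !5 = 44.
Total: 462 × 44 = 20328.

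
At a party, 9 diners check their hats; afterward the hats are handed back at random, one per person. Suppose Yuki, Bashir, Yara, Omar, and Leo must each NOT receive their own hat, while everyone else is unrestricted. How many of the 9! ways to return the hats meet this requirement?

205056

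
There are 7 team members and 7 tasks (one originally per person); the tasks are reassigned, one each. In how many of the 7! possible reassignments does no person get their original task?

Use !n = (n-1)(!(n-1) + !(n-2)).
!7 = 6·(265 + 44) = 6·309 = 1854

1854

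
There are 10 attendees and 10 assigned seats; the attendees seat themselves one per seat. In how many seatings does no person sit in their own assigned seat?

1334961

By inclusion-exclusion, !10 = Σ (-1)^k · 10!/k! for k=0..10
= 10! - 10!/1! + 10!/2! - 10!/3! + 10!/4! - 10!/5! + 10!/6! - 10!/7! + 10!/8! - 10!/9! + 10!/10!
= 3628800 - 3628800 + 1814400 - 604800 + 151200 - 30240 + 5040 - 720 + 90 - 10 + 1
= 1334961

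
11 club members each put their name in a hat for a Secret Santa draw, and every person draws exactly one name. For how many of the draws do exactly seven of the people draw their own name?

2970

Choose which 7 of the 11 are fixed: C(11,7) = 330.
The other 4 form a derangement: !4 = 9.
Total: 330 × 9 = 2970.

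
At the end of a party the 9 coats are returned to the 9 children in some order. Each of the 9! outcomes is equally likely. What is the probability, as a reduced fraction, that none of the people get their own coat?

16687/45360

Favorable outcomes: !9 = 133496.
Total outcomes: 9! = 362880.
Probability = 133496/362880 = 16687/45360.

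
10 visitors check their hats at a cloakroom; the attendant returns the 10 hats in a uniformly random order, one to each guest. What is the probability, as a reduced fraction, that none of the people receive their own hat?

Favorable outcomes: !10 = 1334961.
Total outcomes: 10! = 3628800.
Probability = 1334961/3628800 = 16481/44800.

16481/44800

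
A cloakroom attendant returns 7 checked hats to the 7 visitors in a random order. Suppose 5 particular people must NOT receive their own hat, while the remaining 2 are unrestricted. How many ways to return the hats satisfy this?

Let A_j be the event that the j-th constrained one is fixed. By inclusion-exclusion over the 5 events:
Σ_{j=0}^{5} (-1)^j C(5,j)(7-j)!
= C(5,0)·7! - C(5,1)·6! + C(5,2)·5! - C(5,3)·4! + C(5,4)·3! - C(5,5)·2!
= 5040 - 3600 + 1200 - 240 + 30 - 2
= 2428

2428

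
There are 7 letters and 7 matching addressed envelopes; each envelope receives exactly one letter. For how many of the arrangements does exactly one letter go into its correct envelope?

Pick the single fixed position: C(7,1) = 7 ways.
The other 6 form a derangement: !6 = 265.
Total: 7 × 265 = 1855.

1855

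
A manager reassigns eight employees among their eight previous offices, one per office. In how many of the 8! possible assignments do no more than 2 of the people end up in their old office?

# with exactly i fixed is C(8,i)·!(8-i); sum over i=0..2:
  i=0: C(8,0)·!8 = 1·14833 = 14833
  i=1: C(8,1)·!7 = 8·1854 = 14832
  i=2: C(8,2)·!6 = 28·265 = 7420
Total = 37085.

37085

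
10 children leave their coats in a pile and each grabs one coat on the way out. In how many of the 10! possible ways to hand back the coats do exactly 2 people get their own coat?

Pick the 2 fixed positions: C(10,2) = 45 ways.
The other 8 form a derangement: !8 = 14833.
Total: 45 × 14833 = 667485.

667485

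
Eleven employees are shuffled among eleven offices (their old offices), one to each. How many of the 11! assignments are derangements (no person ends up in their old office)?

!11 is the nearest integer to 11!/e.
11! = 39916800, and 39916800/e ≈ 14684570.08, so !11 = 14684570.

14684570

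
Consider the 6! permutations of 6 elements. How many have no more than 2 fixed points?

664

# with exactly i fixed is C(6,i)·!(6-i); sum over i=0..2:
  i=0: C(6,0)·!6 = 1·265 = 265
  i=1: C(6,1)·!5 = 6·44 = 264
  i=2: C(6,2)·!4 = 15·9 = 135
Total = 664.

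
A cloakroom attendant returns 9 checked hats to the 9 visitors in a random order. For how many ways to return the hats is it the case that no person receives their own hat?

Recurrence: !9 = 8·(!8 + !7).
!9 = 8·(14833 + 1854) = 8·16687 = 133496

133496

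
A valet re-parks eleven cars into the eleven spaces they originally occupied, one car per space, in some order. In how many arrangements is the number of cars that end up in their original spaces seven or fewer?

39916414

# with exactly i fixed is C(11,i)·!(11-i); sum over i=0..7:
  i=0: C(11,0)·!11 = 1·14684570 = 14684570
  i=1: C(11,1)·!10 = 11·1334961 = 14684571
  i=2: C(11,2)·!9 = 55·133496 = 7342280
  i=3: C(11,3)·!8 = 165·14833 = 2447445
  i=4: C(11,4)·!7 = 330·1854 = 611820
  i=5: C(11,5)·!6 = 462·265 = 122430
  i=6: C(11,6)·!5 = 462·44 = 20328
  i=7: C(11,7)·!4 = 330·9 = 2970
Total = 39916414.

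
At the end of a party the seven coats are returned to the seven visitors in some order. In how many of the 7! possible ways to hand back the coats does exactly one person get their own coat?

1855

Pick the single fixed position: C(7,1) = 7 ways.
The other 6 form a derangement: !6 = 265.
Total: 7 × 265 = 1855.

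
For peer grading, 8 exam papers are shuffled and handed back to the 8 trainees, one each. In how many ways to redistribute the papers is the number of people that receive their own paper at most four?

# with exactly i fixed is C(8,i)·!(8-i); sum over i=0..4:
  i=0: C(8,0)·!8 = 1·14833 = 14833
  i=1: C(8,1)·!7 = 8·1854 = 14832
  i=2: C(8,2)·!6 = 28·265 = 7420
  i=3: C(8,3)·!5 = 56·44 = 2464
  i=4: C(8,4)·!4 = 70·9 = 630
Total = 40179.

40179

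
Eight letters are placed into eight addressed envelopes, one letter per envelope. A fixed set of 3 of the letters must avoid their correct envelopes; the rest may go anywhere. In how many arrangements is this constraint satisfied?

27240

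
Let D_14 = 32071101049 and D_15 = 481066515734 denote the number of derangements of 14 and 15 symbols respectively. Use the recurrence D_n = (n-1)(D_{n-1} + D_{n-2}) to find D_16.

D_16 = (16-1)·(D_15 + D_14) = 15·(481066515734 + 32071101049) = 15·513137616783 = 7697064251745.

7697064251745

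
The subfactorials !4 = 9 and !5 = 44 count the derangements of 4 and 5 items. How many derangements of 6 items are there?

265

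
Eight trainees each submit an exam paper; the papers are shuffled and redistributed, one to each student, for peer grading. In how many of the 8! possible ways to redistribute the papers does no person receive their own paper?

14833

!8 is the nearest integer to 8!/e.
8! = 40320, and 40320/e ≈ 14832.90, so !8 = 14833.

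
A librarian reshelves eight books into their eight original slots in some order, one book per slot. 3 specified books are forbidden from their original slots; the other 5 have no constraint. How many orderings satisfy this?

27240

Inclusion-exclusion on the 3 forbidden self-matches:
Σ_{j=0}^{3} (-1)^j C(3,j)(8-j)!
= C(3,0)·8! - C(3,1)·7! + C(3,2)·6! - C(3,3)·5!
= 40320 - 15120 + 2160 - 120
= 27240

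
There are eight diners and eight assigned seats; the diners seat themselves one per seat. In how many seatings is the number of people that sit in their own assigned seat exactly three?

2464

Pick the 3 fixed positions: C(8,3) = 56 ways.
The other 5 form a derangement: !5 = 44.
Total: 56 × 44 = 2464.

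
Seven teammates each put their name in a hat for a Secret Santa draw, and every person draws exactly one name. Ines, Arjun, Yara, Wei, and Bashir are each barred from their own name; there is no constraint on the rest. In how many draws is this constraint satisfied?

2428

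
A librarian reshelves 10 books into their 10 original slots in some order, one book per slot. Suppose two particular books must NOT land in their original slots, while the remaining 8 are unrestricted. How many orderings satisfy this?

Inclusion-exclusion on the 2 forbidden self-matches:
Σ_{j=0}^{2} (-1)^j C(2,j)(10-j)!
= C(2,0)·10! - C(2,1)·9! + C(2,2)·8!
= 3628800 - 725760 + 40320
= 2943360

2943360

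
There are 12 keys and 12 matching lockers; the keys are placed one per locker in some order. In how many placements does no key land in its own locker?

176214841

The subfactorial !12 = [12!/e] (nearest integer).
12! = 479001600, and 479001600/e ≈ 176214840.93, so !12 = 176214841.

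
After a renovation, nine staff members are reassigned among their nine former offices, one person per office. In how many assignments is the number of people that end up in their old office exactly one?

Pick the single fixed position: C(9,1) = 9 ways.
The remaining 8 must be deranged: !8 = 14833.
Total: 9 × 14833 = 133497.

133497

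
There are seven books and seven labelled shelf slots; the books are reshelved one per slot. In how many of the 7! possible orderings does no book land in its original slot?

1854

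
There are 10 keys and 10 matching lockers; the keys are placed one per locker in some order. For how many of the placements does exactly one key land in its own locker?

Pick the single fixed position: C(10,1) = 10 ways.
The remaining 9 must be deranged: !9 = 133496.
Total: 10 × 133496 = 1334960.

1334960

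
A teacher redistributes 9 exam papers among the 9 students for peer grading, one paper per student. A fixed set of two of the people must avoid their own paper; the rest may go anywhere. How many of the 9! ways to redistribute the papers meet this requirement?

Inclusion-exclusion on the 2 forbidden self-matches:
Σ_{j=0}^{2} (-1)^j C(2,j)(9-j)!
= C(2,0)·9! - C(2,1)·8! + C(2,2)·7!
= 362880 - 80640 + 5040
= 287280

287280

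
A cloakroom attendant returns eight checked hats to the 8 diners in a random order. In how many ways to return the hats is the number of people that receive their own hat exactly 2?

Choose which 2 of the 8 are fixed: C(8,2) = 28.
The other 6 form a derangement: !6 = 265.
Total: 28 × 265 = 7420.

7420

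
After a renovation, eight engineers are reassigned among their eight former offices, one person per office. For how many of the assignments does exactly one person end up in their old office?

14832

Choose which one of the 8 is fixed: C(8,1) = 8.
The other 7 form a derangement: !7 = 1854.
Total: 8 × 1854 = 14832.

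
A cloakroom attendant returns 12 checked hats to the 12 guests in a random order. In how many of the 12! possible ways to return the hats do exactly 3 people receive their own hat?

29369120

Choose which 3 of the 12 are fixed: C(12,3) = 220.
The remaining 9 must be deranged: !9 = 133496.
Total: 220 × 133496 = 29369120.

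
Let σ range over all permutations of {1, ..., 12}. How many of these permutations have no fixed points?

176214841

Recurrence: !12 = 11·(!11 + !10).
!12 = 11·(14684570 + 1334961) = 11·16019531 = 176214841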